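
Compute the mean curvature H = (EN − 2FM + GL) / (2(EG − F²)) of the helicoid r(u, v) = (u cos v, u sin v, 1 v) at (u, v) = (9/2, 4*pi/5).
H = 0

With E = 1, F = 0, G = u^2 + 1, L = 0, M = -1/sqrt(u^2 + 1), N = 0, assemble
  H = (EN − 2FM + GL) / (2(EG − F²)) = 0.
At (u, v) = (9/2, 4*pi/5): H = 0.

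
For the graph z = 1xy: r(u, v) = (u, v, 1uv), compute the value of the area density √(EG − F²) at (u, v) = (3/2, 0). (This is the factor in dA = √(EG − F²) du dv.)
√(EG − F²)|_{(3/2, 0)} = sqrt(13)/2

E = v^2 + 1, F = u*v, G = u^2 + 1, so EG − F² = u^2 + v^2 + 1. Taking the positive square root: √(EG − F²) = sqrt(u^2 + v^2 + 1). At (u, v) = (3/2, 0): sqrt(13)/2.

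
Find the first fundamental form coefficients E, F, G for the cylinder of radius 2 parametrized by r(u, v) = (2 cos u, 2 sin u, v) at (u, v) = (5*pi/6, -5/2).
E = 4;  F = 0;  G = 1

Partials: r_u = (-2*sin(u), 2*cos(u), 0), r_v = (0, 0, 1). As functions of (u, v):
  E = r_u · r_u = 4,
  F = r_u · r_v = 0,
  G = r_v · r_v = 1.
Evaluating at (u, v) = (5*pi/6, -5/2): E = 4, F = 0, G = 1.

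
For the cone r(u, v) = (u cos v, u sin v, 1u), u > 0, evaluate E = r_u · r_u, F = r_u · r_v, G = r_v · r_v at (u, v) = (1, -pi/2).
E = 2;  F = 0;  G = 1

Partials: r_u = (cos(v), sin(v), 1), r_v = (-u*sin(v), u*cos(v), 0). As functions of (u, v):
  E = r_u · r_u = 2,
  F = r_u · r_v = 0,
  G = r_v · r_v = u^2.
Evaluating at (u, v) = (1, -pi/2): E = 2, F = 0, G = 1.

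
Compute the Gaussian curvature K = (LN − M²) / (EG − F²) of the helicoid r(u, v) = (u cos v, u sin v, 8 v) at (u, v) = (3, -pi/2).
K = -64/5329

Coefficients of the first fundamental form: E = 1, F = 0, G = u^2 + 64.
Coefficients of the second fundamental form: L = 0, M = -8/sqrt(u^2 + 64), N = 0.
Assemble K = (LN − M²)/(EG − F²) = -64/(u^2 + 64)^2. At (u, v) = (3, -pi/2): K = -64/5329.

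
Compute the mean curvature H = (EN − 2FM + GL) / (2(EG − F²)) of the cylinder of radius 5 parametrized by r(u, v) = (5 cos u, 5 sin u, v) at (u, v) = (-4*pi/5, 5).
H = -1/10

With E = 25, F = 0, G = 1, L = -5, M = 0, N = 0, assemble
  H = (EN − 2FM + GL) / (2(EG − F²)) = -1/10.
At (u, v) = (-4*pi/5, 5): H = -1/10.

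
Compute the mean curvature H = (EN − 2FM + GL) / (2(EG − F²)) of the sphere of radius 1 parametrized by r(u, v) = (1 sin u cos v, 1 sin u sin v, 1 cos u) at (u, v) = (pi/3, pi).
H = -1

With E = 1, F = 0, G = sin(u)^2, L = -sin(u)/Abs(sin(u)), M = 0, N = -sin(u)^3/Abs(sin(u)), assemble
  H = (EN − 2FM + GL) / (2(EG − F²)) = -sin(u)/Abs(sin(u)).
At (u, v) = (pi/3, pi): H = -1.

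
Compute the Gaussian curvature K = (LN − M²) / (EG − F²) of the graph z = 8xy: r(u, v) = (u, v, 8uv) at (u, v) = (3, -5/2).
K = -64/954529

Coefficients of the first fundamental form: E = 64*v^2 + 1, F = 64*u*v, G = 64*u^2 + 1.
Coefficients of the second fundamental form: L = 0, M = 8/sqrt(64*u^2 + 64*v^2 + 1), N = 0.
Assemble K = (LN − M²)/(EG − F²) = -64/(4096*u^4 + 8192*u^2*v^2 + 128*u^2 + 4096*v^4 + 128*v^2 + 1). At (u, v) = (3, -5/2): K = -64/954529.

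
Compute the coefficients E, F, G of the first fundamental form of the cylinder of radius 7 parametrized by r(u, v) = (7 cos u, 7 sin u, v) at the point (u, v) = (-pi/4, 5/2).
E = 49;  F = 0;  G = 1

Partials: r_u = (-7*sin(u), 7*cos(u), 0), r_v = (0, 0, 1). As functions of (u, v):
  E = r_u · r_u = 49,
  F = r_u · r_v = 0,
  G = r_v · r_v = 1.
Evaluating at (u, v) = (-pi/4, 5/2): E = 49, F = 0, G = 1.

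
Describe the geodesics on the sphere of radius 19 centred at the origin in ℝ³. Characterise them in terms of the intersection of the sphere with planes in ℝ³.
Geodesics on the sphere of radius 19 are great circles — circles of radius 19 obtained as the intersection of the sphere with planes through the origin (the centre of the sphere).

A curve α(t) of nonzero constant speed on the sphere of radius 19 is a geodesic iff its acceleration α̈ is everywhere normal to the surface, i.e. parallel to the radial vector α(t). Then d/dt(α × α̇) = α̇ × α̇ + α × α̈ = 0, so α × α̇ is a constant vector n ≠ 0 and α(t) · n = 0 for all t: α lies in the plane through the origin with normal n. The intersection of that plane with the sphere is a circle of radius 19 (a great circle). Conversely, a great circle traversed at constant speed has centripetal acceleration pointing at the origin, hence normal to the sphere, so every great circle is a geodesic.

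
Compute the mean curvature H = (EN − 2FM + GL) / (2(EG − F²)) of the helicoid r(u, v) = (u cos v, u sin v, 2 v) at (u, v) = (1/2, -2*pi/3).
H = 0

With E = 1, F = 0, G = u^2 + 4, L = 0, M = -2/sqrt(u^2 + 4), N = 0, assemble
  H = (EN − 2FM + GL) / (2(EG − F²)) = 0.
At (u, v) = (1/2, -2*pi/3): H = 0.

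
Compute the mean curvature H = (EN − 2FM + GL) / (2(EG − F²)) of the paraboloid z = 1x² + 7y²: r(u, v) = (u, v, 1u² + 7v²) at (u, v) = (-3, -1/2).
H = 309*sqrt(86)/7396

With E = 4*u^2 + 1, F = 28*u*v, G = 196*v^2 + 1, L = 2/sqrt(4*u^2 + 196*v^2 + 1), M = 0, N = 14/sqrt(4*u^2 + 196*v^2 + 1), assemble
  H = (EN − 2FM + GL) / (2(EG − F²)) = 4*(7*u^2 + 49*v^2 + 2)/(4*u^2 + 196*v^2 + 1)^(3/2).
At (u, v) = (-3, -1/2): H = 309*sqrt(86)/7396.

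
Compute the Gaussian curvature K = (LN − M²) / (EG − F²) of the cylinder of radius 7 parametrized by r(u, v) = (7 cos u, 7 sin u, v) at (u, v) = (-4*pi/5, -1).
K = 0

Coefficients of the first fundamental form: E = 49, F = 0, G = 1.
Coefficients of the second fundamental form: L = -7, M = 0, N = 0.
Assemble K = (LN − M²)/(EG − F²) = 0. At (u, v) = (-4*pi/5, -1): K = 0.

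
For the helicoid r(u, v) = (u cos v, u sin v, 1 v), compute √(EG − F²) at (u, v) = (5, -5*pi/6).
√(EG − F²)|_{(5, -5*pi/6)} = sqrt(26)

E = 1, F = 0, G = u^2 + 1; EG − F² = u^2 + 1; √(EG − F²) = sqrt(u^2 + 1). At the given point: sqrt(26).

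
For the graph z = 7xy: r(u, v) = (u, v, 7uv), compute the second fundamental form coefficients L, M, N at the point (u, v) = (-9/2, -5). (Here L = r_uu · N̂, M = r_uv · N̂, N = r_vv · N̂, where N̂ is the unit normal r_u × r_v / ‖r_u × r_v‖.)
L = 0;  M = 14*sqrt(8873)/8873;  N = 0

Compute the unit normal N̂(u, v) = (-7*v/sqrt(49*u^2 + 49*v^2 + 1), -7*u/sqrt(49*u^2 + 49*v^2 + 1), 1/sqrt(49*u^2 + 49*v^2 + 1)), and the second partials r_uu, r_uv, r_vv. Take dot products:
  L(u, v) = r_uu · N̂ = 0,
  M(u, v) = r_uv · N̂ = 7/sqrt(49*u^2 + 49*v^2 + 1),
  N(u, v) = r_vv · N̂ = 0.
Evaluating at (u, v) = (-9/2, -5):
  L = 0, M = 14*sqrt(8873)/8873, N = 0.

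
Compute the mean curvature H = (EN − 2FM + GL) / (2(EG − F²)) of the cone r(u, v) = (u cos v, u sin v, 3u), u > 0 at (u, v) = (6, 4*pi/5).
H = sqrt(10)/40

With E = 10, F = 0, G = u^2, L = 0, M = 0, N = 3*sqrt(10)*u^2/(10*Abs(u)), assemble
  H = (EN − 2FM + GL) / (2(EG − F²)) = 3*sqrt(10)/(20*Abs(u)).
At (u, v) = (6, 4*pi/5): H = sqrt(10)/40.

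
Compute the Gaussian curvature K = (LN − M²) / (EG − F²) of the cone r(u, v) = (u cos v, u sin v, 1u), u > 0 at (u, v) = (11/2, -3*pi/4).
K = 0

Coefficients of the first fundamental form: E = 2, F = 0, G = u^2.
Coefficients of the second fundamental form: L = 0, M = 0, N = sqrt(2)*u^2/(2*Abs(u)).
Assemble K = (LN − M²)/(EG − F²) = 0. At (u, v) = (11/2, -3*pi/4): K = 0.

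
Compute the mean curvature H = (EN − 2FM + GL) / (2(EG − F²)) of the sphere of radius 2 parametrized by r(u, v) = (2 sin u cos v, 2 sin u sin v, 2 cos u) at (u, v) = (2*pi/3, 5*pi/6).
H = -1/2

With E = 4, F = 0, G = 4*sin(u)^2, L = -2*sin(u)/Abs(sin(u)), M = 0, N = -2*sin(u)^3/Abs(sin(u)), assemble
  H = (EN − 2FM + GL) / (2(EG − F²)) = -sin(u)/(2*Abs(sin(u))).
At (u, v) = (2*pi/3, 5*pi/6): H = -1/2.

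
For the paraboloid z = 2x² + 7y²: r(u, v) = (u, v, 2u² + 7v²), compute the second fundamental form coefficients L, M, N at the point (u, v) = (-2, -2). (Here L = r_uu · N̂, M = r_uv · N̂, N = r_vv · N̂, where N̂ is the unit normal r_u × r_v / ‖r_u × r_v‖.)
L = 4*sqrt(849)/849;  M = 0;  N = 14*sqrt(849)/849

Compute the unit normal N̂(u, v) = (-4*u/sqrt(16*u^2 + 196*v^2 + 1), -14*v/sqrt(16*u^2 + 196*v^2 + 1), 1/sqrt(16*u^2 + 196*v^2 + 1)), and the second partials r_uu, r_uv, r_vv. Take dot products:
  L(u, v) = r_uu · N̂ = 4/sqrt(16*u^2 + 196*v^2 + 1),
  M(u, v) = r_uv · N̂ = 0,
  N(u, v) = r_vv · N̂ = 14/sqrt(16*u^2 + 196*v^2 + 1).
Evaluating at (u, v) = (-2, -2):
  L = 4*sqrt(849)/849, M = 0, N = 14*sqrt(849)/849.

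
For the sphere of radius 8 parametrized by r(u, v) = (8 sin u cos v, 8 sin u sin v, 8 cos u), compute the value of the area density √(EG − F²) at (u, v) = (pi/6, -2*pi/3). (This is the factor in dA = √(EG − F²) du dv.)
√(EG − F²)|_{(pi/6, -2*pi/3)} = 32

E = 64, F = 0, G = 64*sin(u)^2, so EG − F² = 4096*sin(u)^2. Taking the positive square root: √(EG − F²) = 64*Abs(sin(u)). At (u, v) = (pi/6, -2*pi/3): 32.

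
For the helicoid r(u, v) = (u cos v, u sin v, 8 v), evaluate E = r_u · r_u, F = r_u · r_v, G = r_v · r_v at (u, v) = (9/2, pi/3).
E = 1;  F = 0;  G = 337/4

Partials: r_u = (cos(v), sin(v), 0), r_v = (-u*sin(v), u*cos(v), 8). As functions of (u, v):
  E = r_u · r_u = 1,
  F = r_u · r_v = 0,
  G = r_v · r_v = u^2 + 64.
Evaluating at (u, v) = (9/2, pi/3): E = 1, F = 0, G = 337/4.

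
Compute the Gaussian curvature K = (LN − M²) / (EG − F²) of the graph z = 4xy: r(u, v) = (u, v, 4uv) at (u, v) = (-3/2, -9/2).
K = -16/130321

Coefficients of the first fundamental form: E = 16*v^2 + 1, F = 16*u*v, G = 16*u^2 + 1.
Coefficients of the second fundamental form: L = 0, M = 4/sqrt(16*u^2 + 16*v^2 + 1), N = 0.
Assemble K = (LN − M²)/(EG − F²) = -16/(256*u^4 + 512*u^2*v^2 + 32*u^2 + 256*v^4 + 32*v^2 + 1). At (u, v) = (-3/2, -9/2): K = -16/130321.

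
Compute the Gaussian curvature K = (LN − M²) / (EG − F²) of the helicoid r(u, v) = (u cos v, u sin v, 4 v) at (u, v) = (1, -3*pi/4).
K = -16/289

Coefficients of the first fundamental form: E = 1, F = 0, G = u^2 + 16.
Coefficients of the second fundamental form: L = 0, M = -4/sqrt(u^2 + 16), N = 0.
Assemble K = (LN − M²)/(EG − F²) = -16/(u^2 + 16)^2. At (u, v) = (1, -3*pi/4): K = -16/289.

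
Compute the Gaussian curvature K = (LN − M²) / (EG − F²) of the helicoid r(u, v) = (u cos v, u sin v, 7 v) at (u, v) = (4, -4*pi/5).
K = -49/4225

Coefficients of the first fundamental form: E = 1, F = 0, G = u^2 + 49.
Coefficients of the second fundamental form: L = 0, M = -7/sqrt(u^2 + 49), N = 0.
Assemble K = (LN − M²)/(EG − F²) = -49/(u^2 + 49)^2. At (u, v) = (4, -4*pi/5): K = -49/4225.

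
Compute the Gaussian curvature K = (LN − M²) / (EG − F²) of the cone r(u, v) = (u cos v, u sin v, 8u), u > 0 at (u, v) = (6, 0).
K = 0

Coefficients of the first fundamental form: E = 65, F = 0, G = u^2.
Coefficients of the second fundamental form: L = 0, M = 0, N = 8*sqrt(65)*u^2/(65*Abs(u)).
Assemble K = (LN − M²)/(EG − F²) = 0. At (u, v) = (6, 0): K = 0.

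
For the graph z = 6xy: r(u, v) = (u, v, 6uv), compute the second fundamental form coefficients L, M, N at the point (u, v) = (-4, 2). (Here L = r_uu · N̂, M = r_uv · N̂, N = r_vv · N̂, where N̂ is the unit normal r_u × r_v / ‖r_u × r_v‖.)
L = 0;  M = 6*sqrt(721)/721;  N = 0

Compute the unit normal N̂(u, v) = (-6*v/sqrt(36*u^2 + 36*v^2 + 1), -6*u/sqrt(36*u^2 + 36*v^2 + 1), 1/sqrt(36*u^2 + 36*v^2 + 1)), and the second partials r_uu, r_uv, r_vv. Take dot products:
  L(u, v) = r_uu · N̂ = 0,
  M(u, v) = r_uv · N̂ = 6/sqrt(36*u^2 + 36*v^2 + 1),
  N(u, v) = r_vv · N̂ = 0.
Evaluating at (u, v) = (-4, 2):
  L = 0, M = 6*sqrt(721)/721, N = 0.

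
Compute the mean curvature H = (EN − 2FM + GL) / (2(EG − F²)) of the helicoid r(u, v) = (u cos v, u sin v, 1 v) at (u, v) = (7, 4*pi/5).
H = 0

With E = 1, F = 0, G = u^2 + 1, L = 0, M = -1/sqrt(u^2 + 1), N = 0, assemble
  H = (EN − 2FM + GL) / (2(EG − F²)) = 0.
At (u, v) = (7, 4*pi/5): H = 0.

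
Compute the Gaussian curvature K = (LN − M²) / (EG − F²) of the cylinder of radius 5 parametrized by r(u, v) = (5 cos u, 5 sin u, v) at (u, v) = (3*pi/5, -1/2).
K = 0

Coefficients of the first fundamental form: E = 25, F = 0, G = 1.
Coefficients of the second fundamental form: L = -5, M = 0, N = 0.
Assemble K = (LN − M²)/(EG − F²) = 0. At (u, v) = (3*pi/5, -1/2): K = 0.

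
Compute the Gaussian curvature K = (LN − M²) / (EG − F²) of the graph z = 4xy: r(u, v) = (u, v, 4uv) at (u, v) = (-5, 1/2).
K = -16/164025

Coefficients of the first fundamental form: E = 16*v^2 + 1, F = 16*u*v, G = 16*u^2 + 1.
Coefficients of the second fundamental form: L = 0, M = 4/sqrt(16*u^2 + 16*v^2 + 1), N = 0.
Assemble K = (LN − M²)/(EG − F²) = -16/(256*u^4 + 512*u^2*v^2 + 32*u^2 + 256*v^4 + 32*v^2 + 1). At (u, v) = (-5, 1/2): K = -16/164025.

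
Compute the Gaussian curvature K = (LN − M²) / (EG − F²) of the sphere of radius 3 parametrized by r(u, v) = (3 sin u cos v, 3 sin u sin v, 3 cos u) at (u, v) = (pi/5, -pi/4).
K = 1/9

Coefficients of the first fundamental form: E = 9, F = 0, G = 9*sin(u)^2.
Coefficients of the second fundamental form: L = -3*sin(u)/Abs(sin(u)), M = 0, N = -3*sin(u)^3/Abs(sin(u)).
Assemble K = (LN − M²)/(EG − F²) = 1/9. At (u, v) = (pi/5, -pi/4): K = 1/9.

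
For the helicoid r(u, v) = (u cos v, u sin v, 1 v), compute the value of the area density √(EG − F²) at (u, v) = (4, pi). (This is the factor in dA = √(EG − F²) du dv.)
√(EG − F²)|_{(4, pi)} = sqrt(17)

E = 1, F = 0, G = u^2 + 1, so EG − F² = u^2 + 1. Taking the positive square root: √(EG − F²) = sqrt(u^2 + 1). At (u, v) = (4, pi): sqrt(17).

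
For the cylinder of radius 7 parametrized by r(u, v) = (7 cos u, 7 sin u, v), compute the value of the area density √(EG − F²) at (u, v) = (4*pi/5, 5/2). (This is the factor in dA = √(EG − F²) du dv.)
√(EG − F²)|_{(4*pi/5, 5/2)} = 7

E = 49, F = 0, G = 1, so EG − F² = 49. Taking the positive square root: √(EG − F²) = 7. At (u, v) = (4*pi/5, 5/2): 7.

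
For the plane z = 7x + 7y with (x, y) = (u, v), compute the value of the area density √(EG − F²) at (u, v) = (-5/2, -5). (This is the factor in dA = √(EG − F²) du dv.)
√(EG − F²)|_{(-5/2, -5)} = 3*sqrt(11)

E = 50, F = 49, G = 50, so EG − F² = 99. Taking the positive square root: √(EG − F²) = 3*sqrt(11). At (u, v) = (-5/2, -5): 3*sqrt(11).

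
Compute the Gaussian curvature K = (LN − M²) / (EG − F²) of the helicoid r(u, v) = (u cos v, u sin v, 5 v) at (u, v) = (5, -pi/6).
K = -1/100

Coefficients of the first fundamental form: E = 1, F = 0, G = u^2 + 25.
Coefficients of the second fundamental form: L = 0, M = -5/sqrt(u^2 + 25), N = 0.
Assemble K = (LN − M²)/(EG − F²) = -25/(u^2 + 25)^2. At (u, v) = (5, -pi/6): K = -1/100.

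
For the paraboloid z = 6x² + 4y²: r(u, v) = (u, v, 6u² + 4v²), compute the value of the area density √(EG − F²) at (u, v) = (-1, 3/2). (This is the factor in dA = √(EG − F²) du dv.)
√(EG − F²)|_{(-1, 3/2)} = 17

E = 144*u^2 + 1, F = 96*u*v, G = 64*v^2 + 1, so EG − F² = 144*u^2 + 64*v^2 + 1. Taking the positive square root: √(EG − F²) = sqrt(144*u^2 + 64*v^2 + 1). At (u, v) = (-1, 3/2): 17.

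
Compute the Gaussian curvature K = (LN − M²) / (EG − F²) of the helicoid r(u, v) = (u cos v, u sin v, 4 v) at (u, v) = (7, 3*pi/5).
K = -16/4225

Coefficients of the first fundamental form: E = 1, F = 0, G = u^2 + 16.
Coefficients of the second fundamental form: L = 0, M = -4/sqrt(u^2 + 16), N = 0.
Assemble K = (LN − M²)/(EG − F²) = -16/(u^2 + 16)^2. At (u, v) = (7, 3*pi/5): K = -16/4225.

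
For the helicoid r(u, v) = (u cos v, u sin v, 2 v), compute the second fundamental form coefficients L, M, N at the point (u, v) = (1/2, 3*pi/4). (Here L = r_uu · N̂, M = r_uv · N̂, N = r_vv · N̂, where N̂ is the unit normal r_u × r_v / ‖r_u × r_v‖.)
L = 0;  M = -4*sqrt(17)/17;  N = 0

Compute the unit normal N̂(u, v) = (2*sin(v)/sqrt(u^2 + 4), -2*cos(v)/sqrt(u^2 + 4), u/sqrt(u^2 + 4)), and the second partials r_uu, r_uv, r_vv. Take dot products:
  L(u, v) = r_uu · N̂ = 0,
  M(u, v) = r_uv · N̂ = -2/sqrt(u^2 + 4),
  N(u, v) = r_vv · N̂ = 0.
Evaluating at (u, v) = (1/2, 3*pi/4):
  L = 0, M = -4*sqrt(17)/17, N = 0.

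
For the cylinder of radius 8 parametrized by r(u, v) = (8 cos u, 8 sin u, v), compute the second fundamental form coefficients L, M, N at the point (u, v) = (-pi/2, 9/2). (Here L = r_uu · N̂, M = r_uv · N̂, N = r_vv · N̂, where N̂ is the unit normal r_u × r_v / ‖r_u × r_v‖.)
L = -8;  M = 0;  N = 0

Compute the unit normal N̂(u, v) = (cos(u), sin(u), 0), and the second partials r_uu, r_uv, r_vv. Take dot products:
  L(u, v) = r_uu · N̂ = -8,
  M(u, v) = r_uv · N̂ = 0,
  N(u, v) = r_vv · N̂ = 0.
Evaluating at (u, v) = (-pi/2, 9/2):
  L = -8, M = 0, N = 0.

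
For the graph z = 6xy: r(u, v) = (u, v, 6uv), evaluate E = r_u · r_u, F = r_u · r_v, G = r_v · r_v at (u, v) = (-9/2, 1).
E = 37;  F = -162;  G = 730

Partials: r_u = (1, 0, 6*v), r_v = (0, 1, 6*u). As functions of (u, v):
  E = r_u · r_u = 36*v^2 + 1,
  F = r_u · r_v = 36*u*v,
  G = r_v · r_v = 36*u^2 + 1.
Evaluating at (u, v) = (-9/2, 1): E = 37, F = -162, G = 730.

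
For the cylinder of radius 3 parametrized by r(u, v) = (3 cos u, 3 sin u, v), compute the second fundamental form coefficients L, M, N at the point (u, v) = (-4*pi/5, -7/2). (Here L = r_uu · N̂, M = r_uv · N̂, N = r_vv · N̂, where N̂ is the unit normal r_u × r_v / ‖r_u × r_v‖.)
L = -3;  M = 0;  N = 0

Compute the unit normal N̂(u, v) = (cos(u), sin(u), 0), and the second partials r_uu, r_uv, r_vv. Take dot products:
  L(u, v) = r_uu · N̂ = -3,
  M(u, v) = r_uv · N̂ = 0,
  N(u, v) = r_vv · N̂ = 0.
Evaluating at (u, v) = (-4*pi/5, -7/2):
  L = -3, M = 0, N = 0.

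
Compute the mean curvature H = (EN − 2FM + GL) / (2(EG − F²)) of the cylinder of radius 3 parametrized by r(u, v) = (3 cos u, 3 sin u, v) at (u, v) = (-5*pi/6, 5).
H = -1/6

With E = 9, F = 0, G = 1, L = -3, M = 0, N = 0, assemble
  H = (EN − 2FM + GL) / (2(EG − F²)) = -1/6.
At (u, v) = (-5*pi/6, 5): H = -1/6.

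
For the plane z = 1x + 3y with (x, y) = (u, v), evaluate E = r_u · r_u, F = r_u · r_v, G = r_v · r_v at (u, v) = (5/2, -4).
E = 2;  F = 3;  G = 10

Partials: r_u = (1, 0, 1), r_v = (0, 1, 3). As functions of (u, v):
  E = r_u · r_u = 2,
  F = r_u · r_v = 3,
  G = r_v · r_v = 10.
Evaluating at (u, v) = (5/2, -4): E = 2, F = 3, G = 10.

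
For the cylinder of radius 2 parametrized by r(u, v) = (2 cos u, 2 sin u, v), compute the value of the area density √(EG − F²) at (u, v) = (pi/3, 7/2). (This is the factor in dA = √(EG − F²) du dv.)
√(EG − F²)|_{(pi/3, 7/2)} = 2

E = 4, F = 0, G = 1, so EG − F² = 4. Taking the positive square root: √(EG − F²) = 2. At (u, v) = (pi/3, 7/2): 2.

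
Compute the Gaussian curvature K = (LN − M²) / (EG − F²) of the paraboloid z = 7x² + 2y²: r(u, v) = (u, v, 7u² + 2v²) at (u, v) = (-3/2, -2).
K = 14/64009

Coefficients of the first fundamental form: E = 196*u^2 + 1, F = 56*u*v, G = 16*v^2 + 1.
Coefficients of the second fundamental form: L = 14/sqrt(196*u^2 + 16*v^2 + 1), M = 0, N = 4/sqrt(196*u^2 + 16*v^2 + 1).
Assemble K = (LN − M²)/(EG − F²) = 56/(38416*u^4 + 6272*u^2*v^2 + 392*u^2 + 256*v^4 + 32*v^2 + 1). At (u, v) = (-3/2, -2): K = 14/64009.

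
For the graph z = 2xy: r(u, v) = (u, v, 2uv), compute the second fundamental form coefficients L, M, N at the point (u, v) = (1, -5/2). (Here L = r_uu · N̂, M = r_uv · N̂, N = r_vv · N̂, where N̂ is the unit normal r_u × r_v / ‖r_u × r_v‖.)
L = 0;  M = sqrt(30)/15;  N = 0

Compute the unit normal N̂(u, v) = (-2*v/sqrt(4*u^2 + 4*v^2 + 1), -2*u/sqrt(4*u^2 + 4*v^2 + 1), 1/sqrt(4*u^2 + 4*v^2 + 1)), and the second partials r_uu, r_uv, r_vv. Take dot products:
  L(u, v) = r_uu · N̂ = 0,
  M(u, v) = r_uv · N̂ = 2/sqrt(4*u^2 + 4*v^2 + 1),
  N(u, v) = r_vv · N̂ = 0.
Evaluating at (u, v) = (1, -5/2):
  L = 0, M = sqrt(30)/15, N = 0.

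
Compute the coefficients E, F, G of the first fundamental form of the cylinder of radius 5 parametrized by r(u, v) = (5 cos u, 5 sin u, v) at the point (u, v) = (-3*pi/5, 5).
E = 25;  F = 0;  G = 1

Partials: r_u = (-5*sin(u), 5*cos(u), 0), r_v = (0, 0, 1). As functions of (u, v):
  E = r_u · r_u = 25,
  F = r_u · r_v = 0,
  G = r_v · r_v = 1.
Evaluating at (u, v) = (-3*pi/5, 5): E = 25, F = 0, G = 1.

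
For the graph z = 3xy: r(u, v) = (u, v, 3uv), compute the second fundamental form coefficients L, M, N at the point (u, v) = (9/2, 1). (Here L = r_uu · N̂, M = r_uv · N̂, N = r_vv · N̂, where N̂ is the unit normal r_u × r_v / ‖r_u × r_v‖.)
L = 0;  M = 6*sqrt(769)/769;  N = 0

Compute the unit normal N̂(u, v) = (-3*v/sqrt(9*u^2 + 9*v^2 + 1), -3*u/sqrt(9*u^2 + 9*v^2 + 1), 1/sqrt(9*u^2 + 9*v^2 + 1)), and the second partials r_uu, r_uv, r_vv. Take dot products:
  L(u, v) = r_uu · N̂ = 0,
  M(u, v) = r_uv · N̂ = 3/sqrt(9*u^2 + 9*v^2 + 1),
  N(u, v) = r_vv · N̂ = 0.
Evaluating at (u, v) = (9/2, 1):
  L = 0, M = 6*sqrt(769)/769, N = 0.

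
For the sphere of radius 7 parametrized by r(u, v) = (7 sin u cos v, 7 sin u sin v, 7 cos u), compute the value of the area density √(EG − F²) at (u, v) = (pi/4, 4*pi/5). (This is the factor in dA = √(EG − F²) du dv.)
√(EG − F²)|_{(pi/4, 4*pi/5)} = 49*sqrt(2)/2

E = 49, F = 0, G = 49*sin(u)^2, so EG − F² = 2401*sin(u)^2. Taking the positive square root: √(EG − F²) = 49*Abs(sin(u)). At (u, v) = (pi/4, 4*pi/5): 49*sqrt(2)/2.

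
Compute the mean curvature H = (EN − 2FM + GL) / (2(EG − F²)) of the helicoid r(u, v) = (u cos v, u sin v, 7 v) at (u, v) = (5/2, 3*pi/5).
H = 0

With E = 1, F = 0, G = u^2 + 49, L = 0, M = -7/sqrt(u^2 + 49), N = 0, assemble
  H = (EN − 2FM + GL) / (2(EG − F²)) = 0.
At (u, v) = (5/2, 3*pi/5): H = 0.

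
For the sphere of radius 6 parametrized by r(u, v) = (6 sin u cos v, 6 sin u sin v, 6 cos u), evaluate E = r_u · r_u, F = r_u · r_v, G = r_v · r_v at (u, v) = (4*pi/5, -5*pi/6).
E = 36;  F = 0;  G = 45/2 - 9*sqrt(5)/2

Partials: r_u = (6*cos(u)*cos(v), 6*sin(v)*cos(u), -6*sin(u)), r_v = (-6*sin(u)*sin(v), 6*sin(u)*cos(v), 0). As functions of (u, v):
  E = r_u · r_u = 36,
  F = r_u · r_v = 0,
  G = r_v · r_v = 36*sin(u)^2.
Evaluating at (u, v) = (4*pi/5, -5*pi/6): E = 36, F = 0, G = 45/2 - 9*sqrt(5)/2.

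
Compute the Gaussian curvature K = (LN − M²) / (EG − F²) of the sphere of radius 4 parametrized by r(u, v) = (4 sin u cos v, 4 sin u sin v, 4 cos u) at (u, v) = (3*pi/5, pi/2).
K = 1/16

Coefficients of the first fundamental form: E = 16, F = 0, G = 16*sin(u)^2.
Coefficients of the second fundamental form: L = -4*sin(u)/Abs(sin(u)), M = 0, N = -4*sin(u)^3/Abs(sin(u)).
Assemble K = (LN − M²)/(EG − F²) = 1/16. At (u, v) = (3*pi/5, pi/2): K = 1/16.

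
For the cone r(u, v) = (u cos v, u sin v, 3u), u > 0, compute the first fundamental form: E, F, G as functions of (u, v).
E = 10;  F = 0;  G = u^2

Compute partials: r_u = (cos(v), sin(v), 3), r_v = (-u*sin(v), u*cos(v), 0). Then
  E = r_u · r_u = 10,
  F = r_u · r_v = 0,
  G = r_v · r_v = u^2.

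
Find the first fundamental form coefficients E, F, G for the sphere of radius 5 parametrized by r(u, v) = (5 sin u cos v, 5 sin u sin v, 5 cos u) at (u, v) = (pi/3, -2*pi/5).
E = 25;  F = 0;  G = 75/4

Partials: r_u = (5*cos(u)*cos(v), 5*sin(v)*cos(u), -5*sin(u)), r_v = (-5*sin(u)*sin(v), 5*sin(u)*cos(v), 0). As functions of (u, v):
  E = r_u · r_u = 25,
  F = r_u · r_v = 0,
  G = r_v · r_v = 25*sin(u)^2.
Evaluating at (u, v) = (pi/3, -2*pi/5): E = 25, F = 0, G = 75/4.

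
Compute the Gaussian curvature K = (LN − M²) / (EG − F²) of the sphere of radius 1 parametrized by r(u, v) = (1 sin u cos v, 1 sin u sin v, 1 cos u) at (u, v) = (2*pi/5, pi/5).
K = 1

Coefficients of the first fundamental form: E = 1, F = 0, G = sin(u)^2.
Coefficients of the second fundamental form: L = -sin(u)/Abs(sin(u)), M = 0, N = -sin(u)^3/Abs(sin(u)).
Assemble K = (LN − M²)/(EG − F²) = 1. At (u, v) = (2*pi/5, pi/5): K = 1.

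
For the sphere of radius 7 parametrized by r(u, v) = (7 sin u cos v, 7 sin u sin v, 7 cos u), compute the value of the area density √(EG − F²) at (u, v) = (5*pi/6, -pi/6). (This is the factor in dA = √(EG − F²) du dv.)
√(EG − F²)|_{(5*pi/6, -pi/6)} = 49/2

E = 49, F = 0, G = 49*sin(u)^2, so EG − F² = 2401*sin(u)^2. Taking the positive square root: √(EG − F²) = 49*Abs(sin(u)). At (u, v) = (5*pi/6, -pi/6): 49/2.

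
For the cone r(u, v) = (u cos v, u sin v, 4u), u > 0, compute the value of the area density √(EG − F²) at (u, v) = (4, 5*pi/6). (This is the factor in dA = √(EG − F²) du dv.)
√(EG − F²)|_{(4, 5*pi/6)} = 4*sqrt(17)

E = 17, F = 0, G = u^2, so EG − F² = 17*u^2. Taking the positive square root: √(EG − F²) = sqrt(17)*Abs(u). At (u, v) = (4, 5*pi/6): 4*sqrt(17).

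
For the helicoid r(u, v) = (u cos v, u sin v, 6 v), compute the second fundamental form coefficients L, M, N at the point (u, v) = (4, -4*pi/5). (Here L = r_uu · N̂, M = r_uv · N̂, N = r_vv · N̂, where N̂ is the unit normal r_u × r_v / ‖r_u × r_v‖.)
L = 0;  M = -3*sqrt(13)/13;  N = 0

Compute the unit normal N̂(u, v) = (6*sin(v)/sqrt(u^2 + 36), -6*cos(v)/sqrt(u^2 + 36), u/sqrt(u^2 + 36)), and the second partials r_uu, r_uv, r_vv. Take dot products:
  L(u, v) = r_uu · N̂ = 0,
  M(u, v) = r_uv · N̂ = -6/sqrt(u^2 + 36),
  N(u, v) = r_vv · N̂ = 0.
Evaluating at (u, v) = (4, -4*pi/5):
  L = 0, M = -3*sqrt(13)/13, N = 0.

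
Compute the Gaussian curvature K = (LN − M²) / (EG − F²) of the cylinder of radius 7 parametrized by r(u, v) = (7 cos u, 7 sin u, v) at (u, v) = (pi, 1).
K = 0

Coefficients of the first fundamental form: E = 49, F = 0, G = 1.
Coefficients of the second fundamental form: L = -7, M = 0, N = 0.
Assemble K = (LN − M²)/(EG − F²) = 0. At (u, v) = (pi, 1): K = 0.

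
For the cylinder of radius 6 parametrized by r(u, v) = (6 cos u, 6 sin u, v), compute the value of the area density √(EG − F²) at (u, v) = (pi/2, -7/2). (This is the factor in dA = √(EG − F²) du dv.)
√(EG − F²)|_{(pi/2, -7/2)} = 6

E = 36, F = 0, G = 1, so EG − F² = 36. Taking the positive square root: √(EG − F²) = 6. At (u, v) = (pi/2, -7/2): 6.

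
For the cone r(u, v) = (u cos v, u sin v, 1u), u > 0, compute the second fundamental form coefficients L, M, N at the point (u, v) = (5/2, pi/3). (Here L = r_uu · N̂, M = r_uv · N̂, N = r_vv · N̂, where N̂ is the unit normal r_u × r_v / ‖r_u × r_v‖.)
L = 0;  M = 0;  N = 5*sqrt(2)/4

Compute the unit normal N̂(u, v) = (-sqrt(2)*u*cos(v)/(2*Abs(u)), -sqrt(2)*u*sin(v)/(2*Abs(u)), sqrt(2)*u/(2*Abs(u))), and the second partials r_uu, r_uv, r_vv. Take dot products:
  L(u, v) = r_uu · N̂ = 0,
  M(u, v) = r_uv · N̂ = 0,
  N(u, v) = r_vv · N̂ = sqrt(2)*u^2/(2*Abs(u)).
Evaluating at (u, v) = (5/2, pi/3):
  L = 0, M = 0, N = 5*sqrt(2)/4.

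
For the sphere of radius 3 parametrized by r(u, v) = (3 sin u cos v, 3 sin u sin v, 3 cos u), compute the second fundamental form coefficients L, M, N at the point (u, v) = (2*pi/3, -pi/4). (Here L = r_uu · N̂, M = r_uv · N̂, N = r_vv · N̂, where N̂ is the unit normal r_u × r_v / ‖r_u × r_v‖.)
L = -3;  M = 0;  N = -9/4

Compute the unit normal N̂(u, v) = (sin(u)^2*cos(v)/Abs(sin(u)), sin(u)^2*sin(v)/Abs(sin(u)), sin(2*u)/(2*Abs(sin(u)))), and the second partials r_uu, r_uv, r_vv. Take dot products:
  L(u, v) = r_uu · N̂ = -3*sin(u)/Abs(sin(u)),
  M(u, v) = r_uv · N̂ = 0,
  N(u, v) = r_vv · N̂ = -3*sin(u)^3/Abs(sin(u)).
Evaluating at (u, v) = (2*pi/3, -pi/4):
  L = -3, M = 0, N = -9/4.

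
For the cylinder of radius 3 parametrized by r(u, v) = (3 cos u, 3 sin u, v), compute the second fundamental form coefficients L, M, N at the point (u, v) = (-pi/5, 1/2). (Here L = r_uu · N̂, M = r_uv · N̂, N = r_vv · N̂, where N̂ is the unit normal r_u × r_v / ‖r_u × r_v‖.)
L = -3;  M = 0;  N = 0

Compute the unit normal N̂(u, v) = (cos(u), sin(u), 0), and the second partials r_uu, r_uv, r_vv. Take dot products:
  L(u, v) = r_uu · N̂ = -3,
  M(u, v) = r_uv · N̂ = 0,
  N(u, v) = r_vv · N̂ = 0.
Evaluating at (u, v) = (-pi/5, 1/2):
  L = -3, M = 0, N = 0.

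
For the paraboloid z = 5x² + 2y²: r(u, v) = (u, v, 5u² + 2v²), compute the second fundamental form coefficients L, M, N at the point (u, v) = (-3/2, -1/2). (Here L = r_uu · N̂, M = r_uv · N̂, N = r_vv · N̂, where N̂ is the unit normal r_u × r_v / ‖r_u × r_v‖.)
L = sqrt(230)/23;  M = 0;  N = 2*sqrt(230)/115

Compute the unit normal N̂(u, v) = (-10*u/sqrt(100*u^2 + 16*v^2 + 1), -4*v/sqrt(100*u^2 + 16*v^2 + 1), 1/sqrt(100*u^2 + 16*v^2 + 1)), and the second partials r_uu, r_uv, r_vv. Take dot products:
  L(u, v) = r_uu · N̂ = 10/sqrt(100*u^2 + 16*v^2 + 1),
  M(u, v) = r_uv · N̂ = 0,
  N(u, v) = r_vv · N̂ = 4/sqrt(100*u^2 + 16*v^2 + 1).
Evaluating at (u, v) = (-3/2, -1/2):
  L = sqrt(230)/23, M = 0, N = 2*sqrt(230)/115.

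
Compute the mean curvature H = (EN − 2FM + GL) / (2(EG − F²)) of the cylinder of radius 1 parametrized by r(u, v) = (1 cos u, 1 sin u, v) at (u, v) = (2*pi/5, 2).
H = -1/2

With E = 1, F = 0, G = 1, L = -1, M = 0, N = 0, assemble
  H = (EN − 2FM + GL) / (2(EG − F²)) = -1/2.
At (u, v) = (2*pi/5, 2): H = -1/2.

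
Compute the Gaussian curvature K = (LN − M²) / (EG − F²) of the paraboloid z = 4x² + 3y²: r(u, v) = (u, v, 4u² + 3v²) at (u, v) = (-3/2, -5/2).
K = 12/34225

Coefficients of the first fundamental form: E = 64*u^2 + 1, F = 48*u*v, G = 36*v^2 + 1.
Coefficients of the second fundamental form: L = 8/sqrt(64*u^2 + 36*v^2 + 1), M = 0, N = 6/sqrt(64*u^2 + 36*v^2 + 1).
Assemble K = (LN − M²)/(EG − F²) = 48/(4096*u^4 + 4608*u^2*v^2 + 128*u^2 + 1296*v^4 + 72*v^2 + 1). At (u, v) = (-3/2, -5/2): K = 12/34225.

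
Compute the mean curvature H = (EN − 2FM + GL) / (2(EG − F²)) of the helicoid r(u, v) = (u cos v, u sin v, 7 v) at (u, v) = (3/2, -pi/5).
H = 0

With E = 1, F = 0, G = u^2 + 49, L = 0, M = -7/sqrt(u^2 + 49), N = 0, assemble
  H = (EN − 2FM + GL) / (2(EG − F²)) = 0.
At (u, v) = (3/2, -pi/5): H = 0.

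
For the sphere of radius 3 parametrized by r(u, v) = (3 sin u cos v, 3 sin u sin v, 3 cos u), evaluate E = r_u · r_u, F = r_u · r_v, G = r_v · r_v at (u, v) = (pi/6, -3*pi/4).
E = 9;  F = 0;  G = 9/4

Partials: r_u = (3*cos(u)*cos(v), 3*sin(v)*cos(u), -3*sin(u)), r_v = (-3*sin(u)*sin(v), 3*sin(u)*cos(v), 0). As functions of (u, v):
  E = r_u · r_u = 9,
  F = r_u · r_v = 0,
  G = r_v · r_v = 9*sin(u)^2.
Evaluating at (u, v) = (pi/6, -3*pi/4): E = 9, F = 0, G = 9/4.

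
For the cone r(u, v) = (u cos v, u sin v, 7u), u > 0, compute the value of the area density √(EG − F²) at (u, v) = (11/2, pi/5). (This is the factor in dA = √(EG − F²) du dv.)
√(EG − F²)|_{(11/2, pi/5)} = 55*sqrt(2)/2

E = 50, F = 0, G = u^2, so EG − F² = 50*u^2. Taking the positive square root: √(EG − F²) = 5*sqrt(2)*Abs(u). At (u, v) = (11/2, pi/5): 55*sqrt(2)/2.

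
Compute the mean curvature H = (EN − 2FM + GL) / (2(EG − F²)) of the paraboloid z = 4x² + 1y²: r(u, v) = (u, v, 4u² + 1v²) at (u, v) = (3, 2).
H = 645*sqrt(593)/351649

With E = 64*u^2 + 1, F = 16*u*v, G = 4*v^2 + 1, L = 8/sqrt(64*u^2 + 4*v^2 + 1), M = 0, N = 2/sqrt(64*u^2 + 4*v^2 + 1), assemble
  H = (EN − 2FM + GL) / (2(EG − F²)) = (64*u^2 + 16*v^2 + 5)/(64*u^2 + 4*v^2 + 1)^(3/2).
At (u, v) = (3, 2): H = 645*sqrt(593)/351649.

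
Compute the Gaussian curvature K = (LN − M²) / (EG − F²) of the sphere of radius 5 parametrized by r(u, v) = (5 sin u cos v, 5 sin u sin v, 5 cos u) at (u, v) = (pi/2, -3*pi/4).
K = 1/25

Coefficients of the first fundamental form: E = 25, F = 0, G = 25*sin(u)^2.
Coefficients of the second fundamental form: L = -5*sin(u)/Abs(sin(u)), M = 0, N = -5*sin(u)^3/Abs(sin(u)).
Assemble K = (LN − M²)/(EG − F²) = 1/25. At (u, v) = (pi/2, -3*pi/4): K = 1/25.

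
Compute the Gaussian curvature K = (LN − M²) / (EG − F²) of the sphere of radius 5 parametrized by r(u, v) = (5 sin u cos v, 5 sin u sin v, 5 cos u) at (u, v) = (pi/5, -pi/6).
K = 1/25

Coefficients of the first fundamental form: E = 25, F = 0, G = 25*sin(u)^2.
Coefficients of the second fundamental form: L = -5*sin(u)/Abs(sin(u)), M = 0, N = -5*sin(u)^3/Abs(sin(u)).
Assemble K = (LN − M²)/(EG − F²) = 1/25. At (u, v) = (pi/5, -pi/6): K = 1/25.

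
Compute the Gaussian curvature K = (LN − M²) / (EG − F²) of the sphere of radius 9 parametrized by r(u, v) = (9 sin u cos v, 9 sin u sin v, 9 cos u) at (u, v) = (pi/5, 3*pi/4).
K = 1/81

Coefficients of the first fundamental form: E = 81, F = 0, G = 81*sin(u)^2.
Coefficients of the second fundamental form: L = -9*sin(u)/Abs(sin(u)), M = 0, N = -9*sin(u)^3/Abs(sin(u)).
Assemble K = (LN − M²)/(EG − F²) = 1/81. At (u, v) = (pi/5, 3*pi/4): K = 1/81.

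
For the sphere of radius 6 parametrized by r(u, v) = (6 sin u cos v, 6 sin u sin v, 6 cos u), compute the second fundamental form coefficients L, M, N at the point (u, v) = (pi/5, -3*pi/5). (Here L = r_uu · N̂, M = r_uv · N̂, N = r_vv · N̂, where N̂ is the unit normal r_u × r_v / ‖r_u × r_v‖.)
L = -6;  M = 0;  N = -15/4 + 3*sqrt(5)/4

Compute the unit normal N̂(u, v) = (sin(u)^2*cos(v)/Abs(sin(u)), sin(u)^2*sin(v)/Abs(sin(u)), sin(2*u)/(2*Abs(sin(u)))), and the second partials r_uu, r_uv, r_vv. Take dot products:
  L(u, v) = r_uu · N̂ = -6*sin(u)/Abs(sin(u)),
  M(u, v) = r_uv · N̂ = 0,
  N(u, v) = r_vv · N̂ = -6*sin(u)^3/Abs(sin(u)).
Evaluating at (u, v) = (pi/5, -3*pi/5):
  L = -6, M = 0, N = -15/4 + 3*sqrt(5)/4.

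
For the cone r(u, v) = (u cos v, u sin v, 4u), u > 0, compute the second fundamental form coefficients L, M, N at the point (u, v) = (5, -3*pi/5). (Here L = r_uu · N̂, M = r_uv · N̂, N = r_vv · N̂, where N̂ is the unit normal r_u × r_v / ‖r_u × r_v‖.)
L = 0;  M = 0;  N = 20*sqrt(17)/17

Compute the unit normal N̂(u, v) = (-4*sqrt(17)*u*cos(v)/(17*Abs(u)), -4*sqrt(17)*u*sin(v)/(17*Abs(u)), sqrt(17)*u/(17*Abs(u))), and the second partials r_uu, r_uv, r_vv. Take dot products:
  L(u, v) = r_uu · N̂ = 0,
  M(u, v) = r_uv · N̂ = 0,
  N(u, v) = r_vv · N̂ = 4*sqrt(17)*u^2/(17*Abs(u)).
Evaluating at (u, v) = (5, -3*pi/5):
  L = 0, M = 0, N = 20*sqrt(17)/17.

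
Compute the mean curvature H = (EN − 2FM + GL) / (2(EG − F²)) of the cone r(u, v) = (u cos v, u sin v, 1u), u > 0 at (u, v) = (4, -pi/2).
H = sqrt(2)/16

With E = 2, F = 0, G = u^2, L = 0, M = 0, N = sqrt(2)*u^2/(2*Abs(u)), assemble
  H = (EN − 2FM + GL) / (2(EG − F²)) = sqrt(2)/(4*Abs(u)).
At (u, v) = (4, -pi/2): H = sqrt(2)/16.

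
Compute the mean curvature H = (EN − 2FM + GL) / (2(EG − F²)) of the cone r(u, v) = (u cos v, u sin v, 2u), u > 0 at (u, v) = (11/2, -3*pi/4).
H = 2*sqrt(5)/55

With E = 5, F = 0, G = u^2, L = 0, M = 0, N = 2*sqrt(5)*u^2/(5*Abs(u)), assemble
  H = (EN − 2FM + GL) / (2(EG − F²)) = sqrt(5)/(5*Abs(u)).
At (u, v) = (11/2, -3*pi/4): H = 2*sqrt(5)/55.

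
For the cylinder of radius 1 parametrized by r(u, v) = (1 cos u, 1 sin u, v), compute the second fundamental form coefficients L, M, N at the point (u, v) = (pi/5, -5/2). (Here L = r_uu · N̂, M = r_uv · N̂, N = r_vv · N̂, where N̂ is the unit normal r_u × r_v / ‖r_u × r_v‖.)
L = -1;  M = 0;  N = 0

Compute the unit normal N̂(u, v) = (cos(u), sin(u), 0), and the second partials r_uu, r_uv, r_vv. Take dot products:
  L(u, v) = r_uu · N̂ = -1,
  M(u, v) = r_uv · N̂ = 0,
  N(u, v) = r_vv · N̂ = 0.
Evaluating at (u, v) = (pi/5, -5/2):
  L = -1, M = 0, N = 0.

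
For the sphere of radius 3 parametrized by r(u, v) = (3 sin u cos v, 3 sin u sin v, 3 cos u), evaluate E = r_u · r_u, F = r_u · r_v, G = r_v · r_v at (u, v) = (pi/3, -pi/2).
E = 9;  F = 0;  G = 27/4

Partials: r_u = (3*cos(u)*cos(v), 3*sin(v)*cos(u), -3*sin(u)), r_v = (-3*sin(u)*sin(v), 3*sin(u)*cos(v), 0). As functions of (u, v):
  E = r_u · r_u = 9,
  F = r_u · r_v = 0,
  G = r_v · r_v = 9*sin(u)^2.
Evaluating at (u, v) = (pi/3, -pi/2): E = 9, F = 0, G = 27/4.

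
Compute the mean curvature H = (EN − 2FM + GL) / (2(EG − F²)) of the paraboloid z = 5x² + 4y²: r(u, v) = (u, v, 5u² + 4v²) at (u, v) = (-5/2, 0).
H = 2509*sqrt(626)/391876

With E = 100*u^2 + 1, F = 80*u*v, G = 64*v^2 + 1, L = 10/sqrt(100*u^2 + 64*v^2 + 1), M = 0, N = 8/sqrt(100*u^2 + 64*v^2 + 1), assemble
  H = (EN − 2FM + GL) / (2(EG − F²)) = (400*u^2 + 320*v^2 + 9)/(100*u^2 + 64*v^2 + 1)^(3/2).
At (u, v) = (-5/2, 0): H = 2509*sqrt(626)/391876.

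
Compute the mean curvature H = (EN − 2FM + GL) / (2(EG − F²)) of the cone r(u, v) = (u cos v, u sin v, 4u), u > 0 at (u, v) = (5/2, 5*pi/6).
H = 4*sqrt(17)/85

With E = 17, F = 0, G = u^2, L = 0, M = 0, N = 4*sqrt(17)*u^2/(17*Abs(u)), assemble
  H = (EN − 2FM + GL) / (2(EG − F²)) = 2*sqrt(17)/(17*Abs(u)).
At (u, v) = (5/2, 5*pi/6): H = 4*sqrt(17)/85.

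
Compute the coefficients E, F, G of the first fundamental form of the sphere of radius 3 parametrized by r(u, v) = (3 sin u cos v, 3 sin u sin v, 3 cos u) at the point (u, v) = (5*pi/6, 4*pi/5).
E = 9;  F = 0;  G = 9/4

Partials: r_u = (3*cos(u)*cos(v), 3*sin(v)*cos(u), -3*sin(u)), r_v = (-3*sin(u)*sin(v), 3*sin(u)*cos(v), 0). As functions of (u, v):
  E = r_u · r_u = 9,
  F = r_u · r_v = 0,
  G = r_v · r_v = 9*sin(u)^2.
Evaluating at (u, v) = (5*pi/6, 4*pi/5): E = 9, F = 0, G = 9/4.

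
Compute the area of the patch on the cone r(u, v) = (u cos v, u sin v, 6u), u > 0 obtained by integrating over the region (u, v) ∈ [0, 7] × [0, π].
Area = 49*sqrt(37)*pi/2

Area = ∫∫ √(EG − F²) du dv with √(EG − F²) = sqrt(37)*Abs(u). Integrating over [0, 7] × [0, π] gives 49*sqrt(37)*pi/2.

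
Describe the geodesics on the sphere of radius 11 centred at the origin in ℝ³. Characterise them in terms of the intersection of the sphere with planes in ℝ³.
Geodesics on the sphere of radius 11 are great circles — circles of radius 11 obtained as the intersection of the sphere with planes through the origin (the centre of the sphere).

A curve α(t) of nonzero constant speed on the sphere of radius 11 is a geodesic iff its acceleration α̈ is everywhere normal to the surface, i.e. parallel to the radial vector α(t). Then d/dt(α × α̇) = α̇ × α̇ + α × α̈ = 0, so α × α̇ is a constant vector n ≠ 0 and α(t) · n = 0 for all t: α lies in the plane through the origin with normal n. The intersection of that plane with the sphere is a circle of radius 11 (a great circle). Conversely, a great circle traversed at constant speed has centripetal acceleration pointing at the origin, hence normal to the sphere, so every great circle is a geodesic.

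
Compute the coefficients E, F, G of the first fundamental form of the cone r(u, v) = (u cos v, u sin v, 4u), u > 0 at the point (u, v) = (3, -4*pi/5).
E = 17;  F = 0;  G = 9

Partials: r_u = (cos(v), sin(v), 4), r_v = (-u*sin(v), u*cos(v), 0). As functions of (u, v):
  E = r_u · r_u = 17,
  F = r_u · r_v = 0,
  G = r_v · r_v = u^2.
Evaluating at (u, v) = (3, -4*pi/5): E = 17, F = 0, G = 9.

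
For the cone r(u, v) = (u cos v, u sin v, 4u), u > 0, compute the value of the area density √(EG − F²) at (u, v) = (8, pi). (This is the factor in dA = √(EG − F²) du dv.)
√(EG − F²)|_{(8, pi)} = 8*sqrt(17)

E = 17, F = 0, G = u^2, so EG − F² = 17*u^2. Taking the positive square root: √(EG − F²) = sqrt(17)*Abs(u). At (u, v) = (8, pi): 8*sqrt(17).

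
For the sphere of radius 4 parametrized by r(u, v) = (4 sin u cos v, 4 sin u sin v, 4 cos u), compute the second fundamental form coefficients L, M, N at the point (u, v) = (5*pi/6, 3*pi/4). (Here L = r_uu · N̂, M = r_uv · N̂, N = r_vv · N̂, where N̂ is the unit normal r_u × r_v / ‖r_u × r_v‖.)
L = -4;  M = 0;  N = -1

Compute the unit normal N̂(u, v) = (sin(u)^2*cos(v)/Abs(sin(u)), sin(u)^2*sin(v)/Abs(sin(u)), sin(2*u)/(2*Abs(sin(u)))), and the second partials r_uu, r_uv, r_vv. Take dot products:
  L(u, v) = r_uu · N̂ = -4*sin(u)/Abs(sin(u)),
  M(u, v) = r_uv · N̂ = 0,
  N(u, v) = r_vv · N̂ = -4*sin(u)^3/Abs(sin(u)).
Evaluating at (u, v) = (5*pi/6, 3*pi/4):
  L = -4, M = 0, N = -1.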